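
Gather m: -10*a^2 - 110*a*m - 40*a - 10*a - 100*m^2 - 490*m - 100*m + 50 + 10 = -10*a^2 - 50*a - 100*m^2 + m*(-110*a - 590) + 60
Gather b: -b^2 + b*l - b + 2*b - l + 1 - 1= -b^2 + b*(l + 1) - l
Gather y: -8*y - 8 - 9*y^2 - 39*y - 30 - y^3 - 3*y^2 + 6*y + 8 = -y^3 - 12*y^2 - 41*y - 30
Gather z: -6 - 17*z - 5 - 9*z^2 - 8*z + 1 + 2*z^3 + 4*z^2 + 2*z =2*z^3 - 5*z^2 - 23*z - 10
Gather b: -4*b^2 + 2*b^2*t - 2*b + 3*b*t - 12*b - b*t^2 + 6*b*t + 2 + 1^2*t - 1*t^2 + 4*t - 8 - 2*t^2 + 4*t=b^2*(2*t - 4) + b*(-t^2 + 9*t - 14) - 3*t^2 + 9*t - 6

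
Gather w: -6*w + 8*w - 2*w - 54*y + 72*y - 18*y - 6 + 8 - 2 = 0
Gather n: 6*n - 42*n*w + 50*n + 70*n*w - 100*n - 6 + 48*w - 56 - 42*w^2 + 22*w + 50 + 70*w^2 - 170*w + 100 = n*(28*w - 44) + 28*w^2 - 100*w + 88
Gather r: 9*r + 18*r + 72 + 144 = 27*r + 216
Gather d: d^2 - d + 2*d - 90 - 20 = d^2 + d - 110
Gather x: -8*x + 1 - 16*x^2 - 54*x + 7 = -16*x^2 - 62*x + 8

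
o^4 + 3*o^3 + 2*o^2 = o^2*(o + 1)*(o + 2)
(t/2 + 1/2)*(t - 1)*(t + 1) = t^3/2 + t^2/2 - t/2 - 1/2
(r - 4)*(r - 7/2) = r^2 - 15*r/2 + 14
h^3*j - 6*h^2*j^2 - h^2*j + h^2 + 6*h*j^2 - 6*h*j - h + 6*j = (h - 1)*(h - 6*j)*(h*j + 1)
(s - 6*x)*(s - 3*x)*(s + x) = s^3 - 8*s^2*x + 9*s*x^2 + 18*x^3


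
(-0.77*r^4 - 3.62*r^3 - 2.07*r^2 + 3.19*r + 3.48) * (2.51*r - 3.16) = -1.9327*r^5 - 6.653*r^4 + 6.2435*r^3 + 14.5481*r^2 - 1.3456*r - 10.9968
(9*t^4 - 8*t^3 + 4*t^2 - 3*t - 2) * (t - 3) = 9*t^5 - 35*t^4 + 28*t^3 - 15*t^2 + 7*t + 6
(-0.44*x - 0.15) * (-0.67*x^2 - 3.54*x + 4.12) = 0.2948*x^3 + 1.6581*x^2 - 1.2818*x - 0.618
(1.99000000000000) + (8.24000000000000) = 10.2300000000000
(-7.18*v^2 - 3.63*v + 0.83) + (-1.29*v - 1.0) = -7.18*v^2 - 4.92*v - 0.17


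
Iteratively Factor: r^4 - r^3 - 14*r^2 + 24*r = (r - 2)*(r^3 + r^2 - 12*r) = (r - 2)*(r + 4)*(r^2 - 3*r) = (r - 3)*(r - 2)*(r + 4)*(r)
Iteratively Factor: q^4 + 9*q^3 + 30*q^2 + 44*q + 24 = (q + 2)*(q^3 + 7*q^2 + 16*q + 12) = (q + 2)^2*(q^2 + 5*q + 6) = (q + 2)^2*(q + 3)*(q + 2)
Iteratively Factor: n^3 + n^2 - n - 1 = (n + 1)*(n^2 - 1) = (n + 1)^2*(n - 1)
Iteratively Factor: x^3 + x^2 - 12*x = (x - 3)*(x^2 + 4*x) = x*(x - 3)*(x + 4)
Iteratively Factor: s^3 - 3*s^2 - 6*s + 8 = (s - 1)*(s^2 - 2*s - 8) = (s - 4)*(s - 1)*(s + 2)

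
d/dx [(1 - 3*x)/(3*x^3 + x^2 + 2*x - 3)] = (-9*x^3 - 3*x^2 - 6*x + (3*x - 1)*(9*x^2 + 2*x + 2) + 9)/(3*x^3 + x^2 + 2*x - 3)^2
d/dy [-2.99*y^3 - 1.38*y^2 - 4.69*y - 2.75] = -8.97*y^2 - 2.76*y - 4.69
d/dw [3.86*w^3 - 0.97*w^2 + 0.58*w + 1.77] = 11.58*w^2 - 1.94*w + 0.58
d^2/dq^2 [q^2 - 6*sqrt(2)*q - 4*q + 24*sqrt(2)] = 2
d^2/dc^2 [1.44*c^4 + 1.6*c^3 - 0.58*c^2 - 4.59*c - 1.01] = 17.28*c^2 + 9.6*c - 1.16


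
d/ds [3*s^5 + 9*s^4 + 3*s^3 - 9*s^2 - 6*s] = 15*s^4 + 36*s^3 + 9*s^2 - 18*s - 6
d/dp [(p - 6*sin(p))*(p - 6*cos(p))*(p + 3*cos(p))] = 3*p^2*sin(p) - 6*p^2*cos(p) + 3*p^2 - 12*p*sin(p) + 18*sqrt(2)*p*sin(2*p + pi/4) - 6*p*cos(p) + 27*cos(p) + 81*cos(3*p) - 9*sqrt(2)*cos(2*p + pi/4) - 9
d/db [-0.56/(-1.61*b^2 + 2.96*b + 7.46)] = (1.6576 - 1.8032*b)/(-1.61*b^2 + 2.96*b + 7.46)^2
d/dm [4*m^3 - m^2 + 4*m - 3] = 12*m^2 - 2*m + 4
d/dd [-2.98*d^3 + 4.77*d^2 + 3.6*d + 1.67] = -8.94*d^2 + 9.54*d + 3.6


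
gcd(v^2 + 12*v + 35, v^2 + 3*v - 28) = v + 7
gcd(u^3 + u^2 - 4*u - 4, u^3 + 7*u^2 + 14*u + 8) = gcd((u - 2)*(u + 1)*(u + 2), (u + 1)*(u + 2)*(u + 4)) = u^2 + 3*u + 2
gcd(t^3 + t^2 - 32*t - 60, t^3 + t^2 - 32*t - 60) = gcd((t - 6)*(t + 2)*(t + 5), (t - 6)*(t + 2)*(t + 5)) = t^3 + t^2 - 32*t - 60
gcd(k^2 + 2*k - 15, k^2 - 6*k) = 1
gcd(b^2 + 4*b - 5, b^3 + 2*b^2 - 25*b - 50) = b + 5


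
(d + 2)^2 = d^2 + 4*d + 4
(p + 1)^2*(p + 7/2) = p^3 + 11*p^2/2 + 8*p + 7/2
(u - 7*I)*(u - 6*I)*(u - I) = u^3 - 14*I*u^2 - 55*u + 42*I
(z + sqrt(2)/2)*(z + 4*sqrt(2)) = z^2 + 9*sqrt(2)*z/2 + 4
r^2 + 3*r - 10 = (r - 2)*(r + 5)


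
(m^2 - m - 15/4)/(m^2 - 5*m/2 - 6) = (m - 5/2)/(m - 4)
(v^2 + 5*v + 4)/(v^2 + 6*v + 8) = (v + 1)/(v + 2)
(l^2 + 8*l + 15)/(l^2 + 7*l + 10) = (l + 3)/(l + 2)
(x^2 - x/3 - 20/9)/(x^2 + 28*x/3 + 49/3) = (9*x^2 - 3*x - 20)/(3*(3*x^2 + 28*x + 49))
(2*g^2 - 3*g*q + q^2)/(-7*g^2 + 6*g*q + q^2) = (-2*g + q)/(7*g + q)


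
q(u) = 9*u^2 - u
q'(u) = 18*u - 1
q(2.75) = 65.31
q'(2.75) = 48.50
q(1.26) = 13.03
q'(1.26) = 21.68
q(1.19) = 11.55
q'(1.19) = 20.42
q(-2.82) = 74.39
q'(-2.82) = -51.76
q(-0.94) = 8.89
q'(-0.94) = -17.92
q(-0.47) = 2.46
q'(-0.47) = -9.46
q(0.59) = 2.54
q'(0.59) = 9.62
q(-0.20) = 0.56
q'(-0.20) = -4.60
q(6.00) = 318.00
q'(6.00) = 107.00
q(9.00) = 720.00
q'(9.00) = 161.00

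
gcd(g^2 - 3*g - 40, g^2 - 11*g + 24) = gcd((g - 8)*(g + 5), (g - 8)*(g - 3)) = g - 8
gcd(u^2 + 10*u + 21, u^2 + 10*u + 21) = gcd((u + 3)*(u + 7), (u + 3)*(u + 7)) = u^2 + 10*u + 21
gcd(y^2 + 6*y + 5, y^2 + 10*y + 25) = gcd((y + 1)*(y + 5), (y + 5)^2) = y + 5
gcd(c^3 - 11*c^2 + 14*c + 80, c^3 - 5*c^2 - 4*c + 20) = c^2 - 3*c - 10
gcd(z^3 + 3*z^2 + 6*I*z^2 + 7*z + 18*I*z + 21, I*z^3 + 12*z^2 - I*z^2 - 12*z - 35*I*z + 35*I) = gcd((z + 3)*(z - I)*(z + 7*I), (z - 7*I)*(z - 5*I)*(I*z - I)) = 1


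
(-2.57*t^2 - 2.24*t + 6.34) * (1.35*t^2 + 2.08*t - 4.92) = -3.4695*t^4 - 8.3696*t^3 + 16.5442*t^2 + 24.208*t - 31.1928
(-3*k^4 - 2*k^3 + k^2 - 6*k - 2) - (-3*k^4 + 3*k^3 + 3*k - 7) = -5*k^3 + k^2 - 9*k + 5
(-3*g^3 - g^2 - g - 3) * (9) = -27*g^3 - 9*g^2 - 9*g - 27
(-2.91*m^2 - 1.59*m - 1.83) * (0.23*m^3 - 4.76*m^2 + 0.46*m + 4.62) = -0.6693*m^5 + 13.4859*m^4 + 5.8089*m^3 - 5.4648*m^2 - 8.1876*m - 8.4546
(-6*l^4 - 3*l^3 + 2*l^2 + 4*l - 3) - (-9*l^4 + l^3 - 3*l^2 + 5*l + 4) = 3*l^4 - 4*l^3 + 5*l^2 - l - 7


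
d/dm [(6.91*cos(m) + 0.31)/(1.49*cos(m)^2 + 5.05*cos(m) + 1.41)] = (10.2959*cos(m)^2 + 0.9238*cos(m) - 8.1776)*sin(m)/(2.2201*cos(m)^4 + 15.049*cos(m)^3 + 29.7043*cos(m)^2 + 14.241*cos(m) + 1.9881)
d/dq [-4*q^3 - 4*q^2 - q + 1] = -12*q^2 - 8*q - 1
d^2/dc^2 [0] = 0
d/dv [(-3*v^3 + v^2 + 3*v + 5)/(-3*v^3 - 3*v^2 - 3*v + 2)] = (12*v^4 + 36*v^3 + 33*v^2 + 34*v + 21)/(9*v^6 + 18*v^5 + 27*v^4 + 6*v^3 - 3*v^2 - 12*v + 4)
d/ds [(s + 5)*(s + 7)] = 2*s + 12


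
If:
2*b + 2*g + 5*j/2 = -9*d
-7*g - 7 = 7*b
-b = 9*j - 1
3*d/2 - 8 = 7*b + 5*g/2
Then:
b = -563/481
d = 224/1443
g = 82/481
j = 116/481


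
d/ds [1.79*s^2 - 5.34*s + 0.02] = 3.58*s - 5.34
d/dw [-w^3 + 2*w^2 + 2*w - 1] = -3*w^2 + 4*w + 2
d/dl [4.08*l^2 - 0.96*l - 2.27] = 8.16*l - 0.96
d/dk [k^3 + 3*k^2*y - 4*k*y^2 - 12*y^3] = 3*k^2 + 6*k*y - 4*y^2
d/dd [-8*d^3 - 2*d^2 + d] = -24*d^2 - 4*d + 1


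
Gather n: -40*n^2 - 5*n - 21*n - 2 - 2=-40*n^2 - 26*n - 4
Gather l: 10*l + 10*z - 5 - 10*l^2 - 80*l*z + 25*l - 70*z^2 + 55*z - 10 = -10*l^2 + l*(35 - 80*z) - 70*z^2 + 65*z - 15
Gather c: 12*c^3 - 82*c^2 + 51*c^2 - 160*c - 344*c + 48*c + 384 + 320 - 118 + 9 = 12*c^3 - 31*c^2 - 456*c + 595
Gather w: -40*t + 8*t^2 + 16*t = 8*t^2 - 24*t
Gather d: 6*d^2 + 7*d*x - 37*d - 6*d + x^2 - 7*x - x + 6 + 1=6*d^2 + d*(7*x - 43) + x^2 - 8*x + 7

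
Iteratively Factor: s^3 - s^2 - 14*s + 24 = (s - 3)*(s^2 + 2*s - 8) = (s - 3)*(s + 4)*(s - 2)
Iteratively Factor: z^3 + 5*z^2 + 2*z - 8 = (z + 2)*(z^2 + 3*z - 4) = (z - 1)*(z + 2)*(z + 4)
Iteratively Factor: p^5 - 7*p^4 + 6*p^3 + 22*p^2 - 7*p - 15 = (p + 1)*(p^4 - 8*p^3 + 14*p^2 + 8*p - 15) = (p - 1)*(p + 1)*(p^3 - 7*p^2 + 7*p + 15) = (p - 1)*(p + 1)^2*(p^2 - 8*p + 15) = (p - 3)*(p - 1)*(p + 1)^2*(p - 5)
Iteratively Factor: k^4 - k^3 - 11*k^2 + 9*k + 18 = (k + 3)*(k^3 - 4*k^2 + k + 6) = (k - 2)*(k + 3)*(k^2 - 2*k - 3) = (k - 2)*(k + 1)*(k + 3)*(k - 3)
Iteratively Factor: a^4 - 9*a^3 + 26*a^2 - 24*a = (a - 2)*(a^3 - 7*a^2 + 12*a) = a*(a - 2)*(a^2 - 7*a + 12) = a*(a - 4)*(a - 2)*(a - 3)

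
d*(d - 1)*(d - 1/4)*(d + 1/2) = d^4 - 3*d^3/4 - 3*d^2/8 + d/8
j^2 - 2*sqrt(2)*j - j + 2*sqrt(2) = (j - 1)*(j - 2*sqrt(2))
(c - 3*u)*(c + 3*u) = c^2 - 9*u^2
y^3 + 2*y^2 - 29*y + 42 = (y - 3)*(y - 2)*(y + 7)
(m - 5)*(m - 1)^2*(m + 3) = m^4 - 4*m^3 - 10*m^2 + 28*m - 15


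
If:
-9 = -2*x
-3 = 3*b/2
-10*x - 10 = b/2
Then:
No Solution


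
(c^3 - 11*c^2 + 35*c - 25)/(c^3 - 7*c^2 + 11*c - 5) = (c - 5)/(c - 1)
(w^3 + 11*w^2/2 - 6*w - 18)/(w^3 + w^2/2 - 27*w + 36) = (2*w^2 - w - 6)/(2*w^2 - 11*w + 12)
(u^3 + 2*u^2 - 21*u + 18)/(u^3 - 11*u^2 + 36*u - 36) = (u^2 + 5*u - 6)/(u^2 - 8*u + 12)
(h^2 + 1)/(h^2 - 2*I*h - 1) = (h + I)/(h - I)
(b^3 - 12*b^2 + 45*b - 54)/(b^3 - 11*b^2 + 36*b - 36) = (b - 3)/(b - 2)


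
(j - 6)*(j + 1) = j^2 - 5*j - 6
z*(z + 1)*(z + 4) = z^3 + 5*z^2 + 4*z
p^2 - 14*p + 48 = (p - 8)*(p - 6)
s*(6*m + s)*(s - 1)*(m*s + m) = 6*m^2*s^3 - 6*m^2*s + m*s^4 - m*s^2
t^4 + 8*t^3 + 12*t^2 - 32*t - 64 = (t - 2)*(t + 2)*(t + 4)^2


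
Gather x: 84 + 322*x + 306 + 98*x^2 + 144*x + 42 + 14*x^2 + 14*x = 112*x^2 + 480*x + 432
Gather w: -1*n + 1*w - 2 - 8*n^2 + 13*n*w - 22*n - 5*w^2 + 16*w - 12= -8*n^2 - 23*n - 5*w^2 + w*(13*n + 17) - 14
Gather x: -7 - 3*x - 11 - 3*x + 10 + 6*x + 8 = 0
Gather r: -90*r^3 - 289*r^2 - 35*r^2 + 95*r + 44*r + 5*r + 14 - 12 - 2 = -90*r^3 - 324*r^2 + 144*r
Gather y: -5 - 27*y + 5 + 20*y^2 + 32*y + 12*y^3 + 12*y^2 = 12*y^3 + 32*y^2 + 5*y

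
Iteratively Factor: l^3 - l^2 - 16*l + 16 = (l + 4)*(l^2 - 5*l + 4) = (l - 4)*(l + 4)*(l - 1)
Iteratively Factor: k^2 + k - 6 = (k + 3)*(k - 2)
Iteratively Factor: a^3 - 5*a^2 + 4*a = (a - 4)*(a^2 - a) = (a - 4)*(a - 1)*(a)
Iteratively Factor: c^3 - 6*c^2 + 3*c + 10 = (c - 2)*(c^2 - 4*c - 5) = (c - 5)*(c - 2)*(c + 1)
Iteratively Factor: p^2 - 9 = (p - 3)*(p + 3)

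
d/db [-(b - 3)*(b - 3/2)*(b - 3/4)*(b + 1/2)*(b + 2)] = -5*b^4 + 11*b^3 + 51*b^2/4 - 177*b/8 + 9/16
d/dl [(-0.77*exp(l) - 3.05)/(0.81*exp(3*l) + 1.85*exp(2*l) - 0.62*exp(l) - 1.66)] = (1.2474*exp(3*l) + 8.836*exp(2*l) + 11.285*exp(l) - 0.6128)*exp(l)/(0.6561*exp(6*l) + 2.997*exp(5*l) + 2.4181*exp(4*l) - 4.9832*exp(3*l) - 5.7576*exp(2*l) + 2.0584*exp(l) + 2.7556)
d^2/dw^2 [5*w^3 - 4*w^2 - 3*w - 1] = 30*w - 8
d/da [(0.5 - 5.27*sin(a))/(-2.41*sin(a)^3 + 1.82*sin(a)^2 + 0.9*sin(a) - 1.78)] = (-25.4014*sin(a)^3 + 13.2064*sin(a)^2 - 1.82*sin(a) + 8.9306)*cos(a)/(5.8081*sin(a)^6 - 8.7724*sin(a)^5 - 1.0256*sin(a)^4 + 11.8556*sin(a)^3 - 5.6692*sin(a)^2 - 3.204*sin(a) + 3.1684)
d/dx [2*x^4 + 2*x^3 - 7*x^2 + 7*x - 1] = 8*x^3 + 6*x^2 - 14*x + 7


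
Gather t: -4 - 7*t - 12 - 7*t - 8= -14*t - 24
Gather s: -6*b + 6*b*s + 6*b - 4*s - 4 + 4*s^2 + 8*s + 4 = 4*s^2 + s*(6*b + 4)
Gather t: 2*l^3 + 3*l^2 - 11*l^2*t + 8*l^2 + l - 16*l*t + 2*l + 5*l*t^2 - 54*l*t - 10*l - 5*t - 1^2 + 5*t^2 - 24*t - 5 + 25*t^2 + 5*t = 2*l^3 + 11*l^2 - 7*l + t^2*(5*l + 30) + t*(-11*l^2 - 70*l - 24) - 6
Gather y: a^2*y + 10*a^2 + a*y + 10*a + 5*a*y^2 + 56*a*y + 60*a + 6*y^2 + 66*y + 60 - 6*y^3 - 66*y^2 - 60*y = 10*a^2 + 70*a - 6*y^3 + y^2*(5*a - 60) + y*(a^2 + 57*a + 6) + 60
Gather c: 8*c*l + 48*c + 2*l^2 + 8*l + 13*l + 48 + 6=c*(8*l + 48) + 2*l^2 + 21*l + 54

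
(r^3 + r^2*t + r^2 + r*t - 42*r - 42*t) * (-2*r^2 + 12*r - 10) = -2*r^5 - 2*r^4*t + 10*r^4 + 10*r^3*t + 86*r^3 + 86*r^2*t - 514*r^2 - 514*r*t + 420*r + 420*t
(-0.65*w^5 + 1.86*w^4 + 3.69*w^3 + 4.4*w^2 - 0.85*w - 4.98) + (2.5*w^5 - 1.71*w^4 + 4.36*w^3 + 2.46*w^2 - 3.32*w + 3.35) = 1.85*w^5 + 0.15*w^4 + 8.05*w^3 + 6.86*w^2 - 4.17*w - 1.63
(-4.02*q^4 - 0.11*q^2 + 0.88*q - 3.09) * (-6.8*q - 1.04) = 27.336*q^5 + 4.1808*q^4 + 0.748*q^3 - 5.8696*q^2 + 20.0968*q + 3.2136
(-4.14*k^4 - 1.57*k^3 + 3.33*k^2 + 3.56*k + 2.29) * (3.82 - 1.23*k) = 5.0922*k^5 - 13.8837*k^4 - 10.0933*k^3 + 8.3418*k^2 + 10.7825*k + 8.7478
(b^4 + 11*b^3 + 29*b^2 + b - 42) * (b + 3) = b^5 + 14*b^4 + 62*b^3 + 88*b^2 - 39*b - 126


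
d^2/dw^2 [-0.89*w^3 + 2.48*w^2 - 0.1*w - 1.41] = 4.96 - 5.34*w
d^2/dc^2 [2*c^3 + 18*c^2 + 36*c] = 12*c + 36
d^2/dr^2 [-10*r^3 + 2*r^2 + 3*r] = 4 - 60*r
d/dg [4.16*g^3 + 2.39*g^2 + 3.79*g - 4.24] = 12.48*g^2 + 4.78*g + 3.79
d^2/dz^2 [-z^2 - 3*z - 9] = -2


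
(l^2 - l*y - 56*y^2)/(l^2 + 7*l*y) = (l - 8*y)/l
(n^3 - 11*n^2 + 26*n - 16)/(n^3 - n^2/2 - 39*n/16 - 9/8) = 16*(n^2 - 9*n + 8)/(16*n^2 + 24*n + 9)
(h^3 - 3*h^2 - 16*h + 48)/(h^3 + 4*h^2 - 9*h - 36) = (h - 4)/(h + 3)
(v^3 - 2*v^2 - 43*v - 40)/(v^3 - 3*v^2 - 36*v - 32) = (v + 5)/(v + 4)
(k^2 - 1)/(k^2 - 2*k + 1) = (k + 1)/(k - 1)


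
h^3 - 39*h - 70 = (h - 7)*(h + 2)*(h + 5)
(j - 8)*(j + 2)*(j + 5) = j^3 - j^2 - 46*j - 80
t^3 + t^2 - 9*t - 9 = (t - 3)*(t + 1)*(t + 3)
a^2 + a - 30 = (a - 5)*(a + 6)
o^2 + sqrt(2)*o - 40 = (o - 4*sqrt(2))*(o + 5*sqrt(2))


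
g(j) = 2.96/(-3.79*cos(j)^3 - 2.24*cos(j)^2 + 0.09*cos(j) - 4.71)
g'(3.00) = -0.25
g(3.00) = -0.89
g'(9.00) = -0.45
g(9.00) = -0.78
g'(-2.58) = 0.40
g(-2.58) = -0.72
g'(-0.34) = 0.15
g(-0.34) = -0.30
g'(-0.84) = 0.38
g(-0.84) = -0.44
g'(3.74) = 0.38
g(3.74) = -0.71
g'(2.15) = -0.09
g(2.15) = -0.62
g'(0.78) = -0.36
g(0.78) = -0.41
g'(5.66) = 0.29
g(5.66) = -0.36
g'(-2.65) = 0.43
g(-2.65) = -0.75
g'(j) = 2.96*(-11.37*sin(j)*cos(j)^2 - 4.48*sin(j)*cos(j) + 0.09*sin(j))/(-3.79*cos(j)^3 - 2.24*cos(j)^2 + 0.09*cos(j) - 4.71)^2 = (-33.6552*cos(j)^2 - 13.2608*cos(j) + 0.2664)*sin(j)/(3.79*cos(j)^3 + 2.24*cos(j)^2 - 0.09*cos(j) + 4.71)^2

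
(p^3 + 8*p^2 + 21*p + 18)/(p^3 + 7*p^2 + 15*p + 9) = (p + 2)/(p + 1)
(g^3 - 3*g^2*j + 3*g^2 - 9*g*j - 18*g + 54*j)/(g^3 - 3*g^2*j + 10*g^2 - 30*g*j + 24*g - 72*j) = (g - 3)/(g + 4)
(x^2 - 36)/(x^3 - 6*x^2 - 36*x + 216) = 1/(x - 6)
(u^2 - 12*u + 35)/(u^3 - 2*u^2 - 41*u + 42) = (u - 5)/(u^2 + 5*u - 6)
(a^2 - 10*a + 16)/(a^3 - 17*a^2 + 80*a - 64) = (a - 2)/(a^2 - 9*a + 8)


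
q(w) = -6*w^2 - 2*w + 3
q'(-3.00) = 34.00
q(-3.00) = -45.00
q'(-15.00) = 178.00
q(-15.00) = -1317.00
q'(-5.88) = 68.56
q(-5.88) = -192.69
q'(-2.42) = 27.04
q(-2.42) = -27.30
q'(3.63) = -45.56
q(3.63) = -83.32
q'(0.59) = -9.08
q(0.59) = -0.27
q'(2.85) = -36.20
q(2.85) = -51.44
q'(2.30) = -29.60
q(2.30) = -33.34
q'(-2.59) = 29.08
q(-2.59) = -32.07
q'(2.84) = -36.08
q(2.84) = -51.07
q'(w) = -12*w - 2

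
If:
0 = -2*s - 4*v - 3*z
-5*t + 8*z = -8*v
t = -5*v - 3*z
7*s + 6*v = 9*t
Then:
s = 0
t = 0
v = 0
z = 0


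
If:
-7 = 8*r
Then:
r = -7/8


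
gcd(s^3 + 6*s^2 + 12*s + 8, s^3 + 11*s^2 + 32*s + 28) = s^2 + 4*s + 4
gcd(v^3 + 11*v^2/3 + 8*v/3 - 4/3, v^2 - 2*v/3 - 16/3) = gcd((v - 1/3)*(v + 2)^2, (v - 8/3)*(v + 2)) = v + 2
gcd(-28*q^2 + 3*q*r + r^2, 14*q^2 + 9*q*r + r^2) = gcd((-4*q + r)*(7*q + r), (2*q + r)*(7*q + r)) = 7*q + r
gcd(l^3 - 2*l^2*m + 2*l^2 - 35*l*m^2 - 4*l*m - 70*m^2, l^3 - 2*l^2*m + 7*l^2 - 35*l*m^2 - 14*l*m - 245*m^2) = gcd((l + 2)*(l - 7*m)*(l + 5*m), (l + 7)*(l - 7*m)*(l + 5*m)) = l^2 - 2*l*m - 35*m^2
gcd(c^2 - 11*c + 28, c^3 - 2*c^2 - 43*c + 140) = c - 4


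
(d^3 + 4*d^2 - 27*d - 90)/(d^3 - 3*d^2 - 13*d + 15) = (d + 6)/(d - 1)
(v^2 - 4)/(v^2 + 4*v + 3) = (v^2 - 4)/(v^2 + 4*v + 3)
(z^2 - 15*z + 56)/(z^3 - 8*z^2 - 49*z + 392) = 1/(z + 7)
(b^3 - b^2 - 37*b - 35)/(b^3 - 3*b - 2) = (b^2 - 2*b - 35)/(b^2 - b - 2)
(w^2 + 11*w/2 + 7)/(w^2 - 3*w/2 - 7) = (2*w + 7)/(2*w - 7)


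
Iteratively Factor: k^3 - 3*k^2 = (k)*(k^2 - 3*k) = k*(k - 3)*(k)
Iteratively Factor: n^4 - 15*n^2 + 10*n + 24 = (n + 4)*(n^3 - 4*n^2 + n + 6) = (n - 2)*(n + 4)*(n^2 - 2*n - 3) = (n - 2)*(n + 1)*(n + 4)*(n - 3)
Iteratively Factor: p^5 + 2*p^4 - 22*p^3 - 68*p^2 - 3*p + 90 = (p + 3)*(p^4 - p^3 - 19*p^2 - 11*p + 30) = (p + 2)*(p + 3)*(p^3 - 3*p^2 - 13*p + 15) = (p + 2)*(p + 3)^2*(p^2 - 6*p + 5) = (p - 1)*(p + 2)*(p + 3)^2*(p - 5)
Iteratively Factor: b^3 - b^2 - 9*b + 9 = (b + 3)*(b^2 - 4*b + 3) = (b - 1)*(b + 3)*(b - 3)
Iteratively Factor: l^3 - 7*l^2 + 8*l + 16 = (l - 4)*(l^2 - 3*l - 4) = (l - 4)*(l + 1)*(l - 4)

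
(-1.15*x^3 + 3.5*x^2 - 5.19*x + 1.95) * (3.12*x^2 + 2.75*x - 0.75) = -3.588*x^5 + 7.7575*x^4 - 5.7053*x^3 - 10.8135*x^2 + 9.255*x - 1.4625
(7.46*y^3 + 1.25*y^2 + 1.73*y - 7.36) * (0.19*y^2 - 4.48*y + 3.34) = 1.4174*y^5 - 33.1833*y^4 + 19.6451*y^3 - 4.9738*y^2 + 38.751*y - 24.5824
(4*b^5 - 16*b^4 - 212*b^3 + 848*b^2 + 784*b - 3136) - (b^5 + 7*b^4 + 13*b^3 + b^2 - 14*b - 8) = 3*b^5 - 23*b^4 - 225*b^3 + 847*b^2 + 798*b - 3128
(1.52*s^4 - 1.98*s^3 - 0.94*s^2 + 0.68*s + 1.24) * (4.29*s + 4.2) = 6.5208*s^5 - 2.1102*s^4 - 12.3486*s^3 - 1.0308*s^2 + 8.1756*s + 5.208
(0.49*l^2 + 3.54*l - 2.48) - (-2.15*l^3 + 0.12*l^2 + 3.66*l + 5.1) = 2.15*l^3 + 0.37*l^2 - 0.12*l - 7.58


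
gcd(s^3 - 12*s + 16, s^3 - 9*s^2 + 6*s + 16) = s - 2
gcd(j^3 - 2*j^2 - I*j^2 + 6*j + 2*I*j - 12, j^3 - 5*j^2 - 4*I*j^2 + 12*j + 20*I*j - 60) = j + 2*I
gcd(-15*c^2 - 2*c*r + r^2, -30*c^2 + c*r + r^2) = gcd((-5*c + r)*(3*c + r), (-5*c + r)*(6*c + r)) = -5*c + r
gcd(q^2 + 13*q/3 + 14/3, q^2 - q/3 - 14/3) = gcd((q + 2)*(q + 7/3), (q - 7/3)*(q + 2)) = q + 2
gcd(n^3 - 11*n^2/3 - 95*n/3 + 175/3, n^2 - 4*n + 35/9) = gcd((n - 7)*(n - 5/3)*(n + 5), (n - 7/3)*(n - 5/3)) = n - 5/3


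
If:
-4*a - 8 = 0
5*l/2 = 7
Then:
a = -2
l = 14/5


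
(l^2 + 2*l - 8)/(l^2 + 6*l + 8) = (l - 2)/(l + 2)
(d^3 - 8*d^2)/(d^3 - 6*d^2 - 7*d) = d*(8 - d)/(-d^2 + 6*d + 7)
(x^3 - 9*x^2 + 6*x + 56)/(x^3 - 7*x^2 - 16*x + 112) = (x + 2)/(x + 4)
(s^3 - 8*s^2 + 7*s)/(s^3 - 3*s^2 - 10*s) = (-s^2 + 8*s - 7)/(-s^2 + 3*s + 10)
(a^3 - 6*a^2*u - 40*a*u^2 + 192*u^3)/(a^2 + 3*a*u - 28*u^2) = (a^2 - 2*a*u - 48*u^2)/(a + 7*u)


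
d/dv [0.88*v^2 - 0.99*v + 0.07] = 1.76*v - 0.99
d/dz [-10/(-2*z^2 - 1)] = -40*z/(2*z^2 + 1)^2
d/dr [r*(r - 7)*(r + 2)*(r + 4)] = 4*r^3 - 3*r^2 - 68*r - 56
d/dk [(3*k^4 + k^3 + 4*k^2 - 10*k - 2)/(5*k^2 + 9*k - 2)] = 2*(15*k^5 + 43*k^4 - 3*k^3 + 40*k^2 + 2*k + 19)/(25*k^4 + 90*k^3 + 61*k^2 - 36*k + 4)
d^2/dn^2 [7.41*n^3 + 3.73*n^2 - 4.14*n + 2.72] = 44.46*n + 7.46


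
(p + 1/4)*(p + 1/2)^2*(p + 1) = p^4 + 9*p^3/4 + 7*p^2/4 + 9*p/16 + 1/16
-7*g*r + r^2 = r*(-7*g + r)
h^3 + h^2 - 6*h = h*(h - 2)*(h + 3)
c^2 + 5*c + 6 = (c + 2)*(c + 3)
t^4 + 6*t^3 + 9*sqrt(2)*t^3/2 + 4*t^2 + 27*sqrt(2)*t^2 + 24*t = t*(t + 6)*(t + sqrt(2)/2)*(t + 4*sqrt(2))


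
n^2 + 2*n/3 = n*(n + 2/3)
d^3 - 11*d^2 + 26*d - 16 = (d - 8)*(d - 2)*(d - 1)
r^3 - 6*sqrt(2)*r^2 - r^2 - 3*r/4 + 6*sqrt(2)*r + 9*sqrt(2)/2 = (r - 3/2)*(r + 1/2)*(r - 6*sqrt(2))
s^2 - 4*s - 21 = (s - 7)*(s + 3)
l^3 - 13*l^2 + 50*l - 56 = (l - 7)*(l - 4)*(l - 2)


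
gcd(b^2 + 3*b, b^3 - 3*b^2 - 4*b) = b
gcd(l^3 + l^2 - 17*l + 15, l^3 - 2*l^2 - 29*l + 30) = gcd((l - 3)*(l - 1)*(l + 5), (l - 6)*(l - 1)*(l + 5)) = l^2 + 4*l - 5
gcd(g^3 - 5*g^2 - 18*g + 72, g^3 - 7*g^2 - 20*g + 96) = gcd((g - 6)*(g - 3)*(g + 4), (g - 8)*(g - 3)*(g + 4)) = g^2 + g - 12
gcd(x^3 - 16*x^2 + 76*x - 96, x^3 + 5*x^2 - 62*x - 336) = x - 8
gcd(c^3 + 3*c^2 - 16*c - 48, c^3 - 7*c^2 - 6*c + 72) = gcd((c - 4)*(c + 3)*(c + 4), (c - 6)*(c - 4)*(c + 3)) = c^2 - c - 12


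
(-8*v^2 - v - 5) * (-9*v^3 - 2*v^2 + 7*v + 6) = 72*v^5 + 25*v^4 - 9*v^3 - 45*v^2 - 41*v - 30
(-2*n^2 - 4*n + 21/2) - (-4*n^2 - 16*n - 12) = 2*n^2 + 12*n + 45/2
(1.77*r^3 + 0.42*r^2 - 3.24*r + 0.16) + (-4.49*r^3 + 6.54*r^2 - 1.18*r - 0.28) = -2.72*r^3 + 6.96*r^2 - 4.42*r - 0.12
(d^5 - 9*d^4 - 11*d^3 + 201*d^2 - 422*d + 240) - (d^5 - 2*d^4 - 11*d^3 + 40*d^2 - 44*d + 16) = -7*d^4 + 161*d^2 - 378*d + 224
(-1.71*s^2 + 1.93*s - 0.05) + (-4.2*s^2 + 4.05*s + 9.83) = -5.91*s^2 + 5.98*s + 9.78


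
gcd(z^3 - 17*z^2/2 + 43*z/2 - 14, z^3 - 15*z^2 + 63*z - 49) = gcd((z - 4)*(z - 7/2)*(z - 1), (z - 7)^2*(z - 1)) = z - 1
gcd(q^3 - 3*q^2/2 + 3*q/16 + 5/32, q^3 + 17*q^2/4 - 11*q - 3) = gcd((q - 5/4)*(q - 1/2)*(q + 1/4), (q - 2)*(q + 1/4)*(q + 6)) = q + 1/4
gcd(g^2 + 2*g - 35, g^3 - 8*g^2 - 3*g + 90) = g - 5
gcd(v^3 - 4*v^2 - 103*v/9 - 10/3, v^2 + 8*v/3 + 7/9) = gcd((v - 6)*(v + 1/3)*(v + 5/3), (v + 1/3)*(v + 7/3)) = v + 1/3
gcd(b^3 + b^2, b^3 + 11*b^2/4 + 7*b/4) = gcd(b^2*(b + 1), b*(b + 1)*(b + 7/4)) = b^2 + b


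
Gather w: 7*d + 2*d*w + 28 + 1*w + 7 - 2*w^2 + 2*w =7*d - 2*w^2 + w*(2*d + 3) + 35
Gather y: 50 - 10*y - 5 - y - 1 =44 - 11*y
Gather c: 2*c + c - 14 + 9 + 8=3*c + 3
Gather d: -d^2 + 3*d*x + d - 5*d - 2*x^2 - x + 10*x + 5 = -d^2 + d*(3*x - 4) - 2*x^2 + 9*x + 5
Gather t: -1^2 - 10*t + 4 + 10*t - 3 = 0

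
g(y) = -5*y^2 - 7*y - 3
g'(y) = -10*y - 7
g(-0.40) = -1.00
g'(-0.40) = -3.00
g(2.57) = -54.01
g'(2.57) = -32.70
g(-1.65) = -5.06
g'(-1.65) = 9.50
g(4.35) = -128.06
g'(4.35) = -50.50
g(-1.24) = -2.01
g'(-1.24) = 5.40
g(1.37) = -21.97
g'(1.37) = -20.70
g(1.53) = -25.41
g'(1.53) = -22.30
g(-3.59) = -42.31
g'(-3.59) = 28.90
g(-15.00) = -1023.00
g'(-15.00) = 143.00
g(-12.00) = -639.00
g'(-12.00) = 113.00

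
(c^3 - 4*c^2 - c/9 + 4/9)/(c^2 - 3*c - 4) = (c^2 - 1/9)/(c + 1)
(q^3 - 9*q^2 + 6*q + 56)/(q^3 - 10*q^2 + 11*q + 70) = (q - 4)/(q - 5)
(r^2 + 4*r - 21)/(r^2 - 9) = (r + 7)/(r + 3)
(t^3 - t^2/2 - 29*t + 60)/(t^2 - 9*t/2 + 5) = (t^2 + 2*t - 24)/(t - 2)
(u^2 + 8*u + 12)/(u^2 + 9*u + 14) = (u + 6)/(u + 7)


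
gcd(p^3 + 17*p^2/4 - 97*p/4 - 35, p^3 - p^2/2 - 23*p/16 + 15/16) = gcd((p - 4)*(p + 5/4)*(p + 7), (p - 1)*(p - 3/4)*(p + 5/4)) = p + 5/4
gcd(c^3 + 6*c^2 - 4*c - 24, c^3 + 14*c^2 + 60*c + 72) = c^2 + 8*c + 12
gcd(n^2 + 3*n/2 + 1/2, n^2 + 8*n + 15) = 1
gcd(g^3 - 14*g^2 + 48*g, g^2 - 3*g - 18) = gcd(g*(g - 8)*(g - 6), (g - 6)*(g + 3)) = g - 6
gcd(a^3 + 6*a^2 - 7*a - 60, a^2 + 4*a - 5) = a + 5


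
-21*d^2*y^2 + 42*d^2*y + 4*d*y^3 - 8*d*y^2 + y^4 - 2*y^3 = y*(-3*d + y)*(7*d + y)*(y - 2)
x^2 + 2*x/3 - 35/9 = (x - 5/3)*(x + 7/3)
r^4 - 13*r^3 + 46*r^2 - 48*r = r*(r - 8)*(r - 3)*(r - 2)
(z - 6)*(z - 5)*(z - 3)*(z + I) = z^4 - 14*z^3 + I*z^3 + 63*z^2 - 14*I*z^2 - 90*z + 63*I*z - 90*I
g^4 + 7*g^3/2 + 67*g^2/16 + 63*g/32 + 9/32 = (g + 1/4)*(g + 3/4)*(g + 1)*(g + 3/2)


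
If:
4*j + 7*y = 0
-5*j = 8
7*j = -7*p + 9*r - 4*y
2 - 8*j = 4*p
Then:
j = -8/5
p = 37/10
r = 257/126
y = 32/35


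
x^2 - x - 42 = (x - 7)*(x + 6)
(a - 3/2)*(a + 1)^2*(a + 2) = a^4 + 5*a^3/2 - a^2 - 11*a/2 - 3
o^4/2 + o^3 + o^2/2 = o^2*(o/2 + 1/2)*(o + 1)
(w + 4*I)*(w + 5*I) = w^2 + 9*I*w - 20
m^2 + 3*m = m*(m + 3)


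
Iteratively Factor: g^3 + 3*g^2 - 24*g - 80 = (g + 4)*(g^2 - g - 20) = (g + 4)^2*(g - 5)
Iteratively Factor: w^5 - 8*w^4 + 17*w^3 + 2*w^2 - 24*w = (w - 4)*(w^4 - 4*w^3 + w^2 + 6*w) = w*(w - 4)*(w^3 - 4*w^2 + w + 6) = w*(w - 4)*(w - 2)*(w^2 - 2*w - 3) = w*(w - 4)*(w - 2)*(w + 1)*(w - 3)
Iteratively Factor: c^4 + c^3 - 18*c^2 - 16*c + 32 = (c - 1)*(c^3 + 2*c^2 - 16*c - 32) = (c - 1)*(c + 4)*(c^2 - 2*c - 8) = (c - 4)*(c - 1)*(c + 4)*(c + 2)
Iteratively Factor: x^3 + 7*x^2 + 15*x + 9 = (x + 1)*(x^2 + 6*x + 9) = (x + 1)*(x + 3)*(x + 3)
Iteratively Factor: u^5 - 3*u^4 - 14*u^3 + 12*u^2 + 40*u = (u - 5)*(u^4 + 2*u^3 - 4*u^2 - 8*u) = (u - 5)*(u + 2)*(u^3 - 4*u) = (u - 5)*(u - 2)*(u + 2)*(u^2 + 2*u) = (u - 5)*(u - 2)*(u + 2)^2*(u)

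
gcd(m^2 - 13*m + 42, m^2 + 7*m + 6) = 1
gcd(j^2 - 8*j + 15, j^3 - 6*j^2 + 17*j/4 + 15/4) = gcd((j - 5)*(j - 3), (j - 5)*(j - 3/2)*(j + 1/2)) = j - 5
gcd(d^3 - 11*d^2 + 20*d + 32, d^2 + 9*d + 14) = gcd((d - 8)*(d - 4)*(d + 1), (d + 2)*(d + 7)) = 1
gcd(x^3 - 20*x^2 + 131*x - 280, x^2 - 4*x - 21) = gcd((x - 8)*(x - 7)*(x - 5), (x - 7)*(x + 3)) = x - 7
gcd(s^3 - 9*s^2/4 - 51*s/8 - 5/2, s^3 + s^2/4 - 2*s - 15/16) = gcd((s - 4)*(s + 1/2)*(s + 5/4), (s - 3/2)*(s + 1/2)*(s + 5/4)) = s^2 + 7*s/4 + 5/8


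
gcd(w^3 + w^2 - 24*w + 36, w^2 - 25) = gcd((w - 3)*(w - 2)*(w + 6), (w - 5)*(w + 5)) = 1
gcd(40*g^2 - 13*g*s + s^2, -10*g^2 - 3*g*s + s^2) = -5*g + s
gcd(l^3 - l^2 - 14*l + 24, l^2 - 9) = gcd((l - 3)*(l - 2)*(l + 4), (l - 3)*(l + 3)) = l - 3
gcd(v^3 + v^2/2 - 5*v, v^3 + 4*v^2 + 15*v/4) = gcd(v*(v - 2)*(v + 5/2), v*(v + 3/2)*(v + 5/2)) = v^2 + 5*v/2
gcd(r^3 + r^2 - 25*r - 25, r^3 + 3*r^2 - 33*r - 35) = r^2 - 4*r - 5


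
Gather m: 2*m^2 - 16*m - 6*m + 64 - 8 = 2*m^2 - 22*m + 56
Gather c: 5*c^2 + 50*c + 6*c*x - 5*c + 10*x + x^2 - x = 5*c^2 + c*(6*x + 45) + x^2 + 9*x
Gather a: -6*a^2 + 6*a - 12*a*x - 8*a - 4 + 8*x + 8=-6*a^2 + a*(-12*x - 2) + 8*x + 4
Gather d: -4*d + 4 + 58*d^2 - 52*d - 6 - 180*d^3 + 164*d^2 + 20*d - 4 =-180*d^3 + 222*d^2 - 36*d - 6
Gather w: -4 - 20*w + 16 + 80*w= 60*w + 12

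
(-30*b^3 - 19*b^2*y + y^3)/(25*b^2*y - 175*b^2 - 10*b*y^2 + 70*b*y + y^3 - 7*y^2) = (6*b^2 + 5*b*y + y^2)/(-5*b*y + 35*b + y^2 - 7*y)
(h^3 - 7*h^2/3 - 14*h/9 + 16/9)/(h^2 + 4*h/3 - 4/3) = (3*h^2 - 5*h - 8)/(3*(h + 2))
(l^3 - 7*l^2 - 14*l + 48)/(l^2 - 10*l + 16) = l + 3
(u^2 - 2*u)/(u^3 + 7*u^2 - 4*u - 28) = u/(u^2 + 9*u + 14)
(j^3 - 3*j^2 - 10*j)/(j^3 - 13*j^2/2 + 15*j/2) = 2*(j + 2)/(2*j - 3)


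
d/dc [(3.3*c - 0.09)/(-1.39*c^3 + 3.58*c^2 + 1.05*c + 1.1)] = (9.174*c^3 - 12.1893*c^2 + 0.6444*c + 3.7245)/(1.9321*c^6 - 9.9524*c^5 + 9.8974*c^4 + 4.46*c^3 + 8.9785*c^2 + 2.31*c + 1.21)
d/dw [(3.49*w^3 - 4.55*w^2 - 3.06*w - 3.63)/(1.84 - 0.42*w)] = (-2.9316*w^3 + 21.1758*w^2 - 16.744*w - 7.155)/(0.1764*w^2 - 1.5456*w + 3.3856)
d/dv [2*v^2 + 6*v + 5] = 4*v + 6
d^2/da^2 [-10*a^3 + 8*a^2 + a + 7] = 16 - 60*a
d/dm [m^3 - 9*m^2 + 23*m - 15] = 3*m^2 - 18*m + 23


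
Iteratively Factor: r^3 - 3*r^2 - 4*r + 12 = (r - 2)*(r^2 - r - 6) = (r - 2)*(r + 2)*(r - 3)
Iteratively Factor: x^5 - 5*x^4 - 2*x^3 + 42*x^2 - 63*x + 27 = (x - 3)*(x^4 - 2*x^3 - 8*x^2 + 18*x - 9) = (x - 3)^2*(x^3 + x^2 - 5*x + 3) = (x - 3)^2*(x - 1)*(x^2 + 2*x - 3) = (x - 3)^2*(x - 1)^2*(x + 3)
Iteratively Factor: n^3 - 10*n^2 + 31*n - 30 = (n - 5)*(n^2 - 5*n + 6) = (n - 5)*(n - 2)*(n - 3)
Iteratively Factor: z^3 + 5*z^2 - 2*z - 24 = (z - 2)*(z^2 + 7*z + 12) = (z - 2)*(z + 3)*(z + 4)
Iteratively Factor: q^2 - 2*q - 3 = (q - 3)*(q + 1)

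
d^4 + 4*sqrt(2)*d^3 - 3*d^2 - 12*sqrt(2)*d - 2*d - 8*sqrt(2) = (d - 2)*(d + 1)^2*(d + 4*sqrt(2))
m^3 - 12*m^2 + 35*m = m*(m - 7)*(m - 5)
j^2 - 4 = (j - 2)*(j + 2)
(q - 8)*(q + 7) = q^2 - q - 56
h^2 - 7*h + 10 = (h - 5)*(h - 2)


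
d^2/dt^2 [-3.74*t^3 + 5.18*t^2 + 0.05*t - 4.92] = 10.36 - 22.44*t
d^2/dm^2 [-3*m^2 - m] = -6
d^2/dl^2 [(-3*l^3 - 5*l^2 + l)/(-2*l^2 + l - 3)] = 6*(-3*l^3 - 39*l^2 + 33*l + 14)/(8*l^6 - 12*l^5 + 42*l^4 - 37*l^3 + 63*l^2 - 27*l + 27)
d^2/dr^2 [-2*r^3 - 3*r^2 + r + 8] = -12*r - 6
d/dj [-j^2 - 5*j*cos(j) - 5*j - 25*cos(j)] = 5*j*sin(j) - 2*j + 25*sin(j) - 5*cos(j) - 5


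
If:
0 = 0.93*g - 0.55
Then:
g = 0.59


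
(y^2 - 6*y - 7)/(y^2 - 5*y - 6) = (y - 7)/(y - 6)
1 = 1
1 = 1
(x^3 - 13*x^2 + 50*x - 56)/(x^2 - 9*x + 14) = x - 4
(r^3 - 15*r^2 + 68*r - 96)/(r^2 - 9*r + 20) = (r^2 - 11*r + 24)/(r - 5)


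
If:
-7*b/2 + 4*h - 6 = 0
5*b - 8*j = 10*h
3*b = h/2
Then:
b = 12/41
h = 72/41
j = -165/82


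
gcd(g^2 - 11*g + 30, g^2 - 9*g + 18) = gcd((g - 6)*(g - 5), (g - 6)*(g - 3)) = g - 6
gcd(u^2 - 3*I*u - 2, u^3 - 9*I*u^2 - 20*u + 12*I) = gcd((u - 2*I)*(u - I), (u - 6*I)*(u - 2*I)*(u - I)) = u^2 - 3*I*u - 2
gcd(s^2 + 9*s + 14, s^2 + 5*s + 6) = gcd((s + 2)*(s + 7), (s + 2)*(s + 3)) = s + 2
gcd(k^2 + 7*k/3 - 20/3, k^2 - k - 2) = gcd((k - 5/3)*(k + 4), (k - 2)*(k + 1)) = 1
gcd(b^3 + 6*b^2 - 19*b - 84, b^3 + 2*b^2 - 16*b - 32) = b - 4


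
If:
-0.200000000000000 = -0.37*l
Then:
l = 0.54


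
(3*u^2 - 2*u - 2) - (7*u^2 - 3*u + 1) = -4*u^2 + u - 3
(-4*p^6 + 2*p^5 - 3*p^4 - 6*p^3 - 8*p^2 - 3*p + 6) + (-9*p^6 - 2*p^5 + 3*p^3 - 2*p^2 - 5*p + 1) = -13*p^6 - 3*p^4 - 3*p^3 - 10*p^2 - 8*p + 7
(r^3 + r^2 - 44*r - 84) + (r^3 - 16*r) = 2*r^3 + r^2 - 60*r - 84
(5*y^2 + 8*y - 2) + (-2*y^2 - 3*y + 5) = 3*y^2 + 5*y + 3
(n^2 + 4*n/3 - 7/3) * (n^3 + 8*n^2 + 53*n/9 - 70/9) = n^5 + 28*n^4/3 + 128*n^3/9 - 502*n^2/27 - 217*n/9 + 490/27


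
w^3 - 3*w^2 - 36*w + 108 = (w - 6)*(w - 3)*(w + 6)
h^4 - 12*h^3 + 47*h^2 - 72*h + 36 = (h - 6)*(h - 3)*(h - 2)*(h - 1)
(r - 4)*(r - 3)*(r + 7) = r^3 - 37*r + 84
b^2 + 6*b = b*(b + 6)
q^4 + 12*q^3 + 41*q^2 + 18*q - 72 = (q - 1)*(q + 3)*(q + 4)*(q + 6)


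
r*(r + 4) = r^2 + 4*r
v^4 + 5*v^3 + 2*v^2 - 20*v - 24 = (v - 2)*(v + 2)^2*(v + 3)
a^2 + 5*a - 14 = (a - 2)*(a + 7)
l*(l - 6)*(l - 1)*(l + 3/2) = l^4 - 11*l^3/2 - 9*l^2/2 + 9*l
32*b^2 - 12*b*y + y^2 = (-8*b + y)*(-4*b + y)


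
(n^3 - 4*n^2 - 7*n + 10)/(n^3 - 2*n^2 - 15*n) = (n^2 + n - 2)/(n*(n + 3))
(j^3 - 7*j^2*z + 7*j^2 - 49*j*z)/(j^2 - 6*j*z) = (j^2 - 7*j*z + 7*j - 49*z)/(j - 6*z)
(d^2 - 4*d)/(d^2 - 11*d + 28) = d/(d - 7)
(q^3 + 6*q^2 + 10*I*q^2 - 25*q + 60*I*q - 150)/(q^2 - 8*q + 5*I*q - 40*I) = (q^2 + q*(6 + 5*I) + 30*I)/(q - 8)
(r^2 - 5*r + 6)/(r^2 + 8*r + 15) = (r^2 - 5*r + 6)/(r^2 + 8*r + 15)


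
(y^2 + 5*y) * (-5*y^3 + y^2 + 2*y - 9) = -5*y^5 - 24*y^4 + 7*y^3 + y^2 - 45*y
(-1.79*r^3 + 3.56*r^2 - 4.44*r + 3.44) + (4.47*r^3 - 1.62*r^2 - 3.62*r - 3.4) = 2.68*r^3 + 1.94*r^2 - 8.06*r + 0.04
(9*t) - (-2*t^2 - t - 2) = 2*t^2 + 10*t + 2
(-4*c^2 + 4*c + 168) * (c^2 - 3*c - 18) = -4*c^4 + 16*c^3 + 228*c^2 - 576*c - 3024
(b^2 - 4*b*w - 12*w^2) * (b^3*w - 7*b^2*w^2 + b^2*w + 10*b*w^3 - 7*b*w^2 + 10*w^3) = b^5*w - 11*b^4*w^2 + b^4*w + 26*b^3*w^3 - 11*b^3*w^2 + 44*b^2*w^4 + 26*b^2*w^3 - 120*b*w^5 + 44*b*w^4 - 120*w^5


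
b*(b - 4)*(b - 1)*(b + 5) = b^4 - 21*b^2 + 20*b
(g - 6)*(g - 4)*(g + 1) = g^3 - 9*g^2 + 14*g + 24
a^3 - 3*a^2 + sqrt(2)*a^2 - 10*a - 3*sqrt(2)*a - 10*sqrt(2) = (a - 5)*(a + 2)*(a + sqrt(2))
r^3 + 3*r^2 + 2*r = r*(r + 1)*(r + 2)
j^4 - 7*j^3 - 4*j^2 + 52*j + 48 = (j - 6)*(j - 4)*(j + 1)*(j + 2)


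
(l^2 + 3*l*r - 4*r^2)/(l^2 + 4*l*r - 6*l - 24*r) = (l - r)/(l - 6)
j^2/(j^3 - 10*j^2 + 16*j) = j/(j^2 - 10*j + 16)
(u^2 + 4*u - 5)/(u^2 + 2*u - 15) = (u - 1)/(u - 3)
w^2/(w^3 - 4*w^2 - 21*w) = w/(w^2 - 4*w - 21)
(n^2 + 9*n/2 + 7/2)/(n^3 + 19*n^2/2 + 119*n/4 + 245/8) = 4*(n + 1)/(4*n^2 + 24*n + 35)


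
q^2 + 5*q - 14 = (q - 2)*(q + 7)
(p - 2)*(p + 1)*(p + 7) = p^3 + 6*p^2 - 9*p - 14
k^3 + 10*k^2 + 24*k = k*(k + 4)*(k + 6)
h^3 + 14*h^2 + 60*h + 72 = (h + 2)*(h + 6)^2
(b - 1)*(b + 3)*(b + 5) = b^3 + 7*b^2 + 7*b - 15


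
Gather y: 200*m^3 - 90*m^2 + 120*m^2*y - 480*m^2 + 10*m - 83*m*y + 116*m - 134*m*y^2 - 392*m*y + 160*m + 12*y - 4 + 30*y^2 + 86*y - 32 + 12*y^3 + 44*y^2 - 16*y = 200*m^3 - 570*m^2 + 286*m + 12*y^3 + y^2*(74 - 134*m) + y*(120*m^2 - 475*m + 82) - 36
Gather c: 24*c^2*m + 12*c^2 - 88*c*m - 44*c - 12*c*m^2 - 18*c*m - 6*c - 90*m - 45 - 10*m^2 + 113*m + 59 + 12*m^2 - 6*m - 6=c^2*(24*m + 12) + c*(-12*m^2 - 106*m - 50) + 2*m^2 + 17*m + 8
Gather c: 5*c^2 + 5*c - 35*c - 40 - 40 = 5*c^2 - 30*c - 80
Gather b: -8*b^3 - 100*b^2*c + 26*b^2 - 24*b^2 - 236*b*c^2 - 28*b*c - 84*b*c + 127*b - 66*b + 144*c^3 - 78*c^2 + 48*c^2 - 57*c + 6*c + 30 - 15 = -8*b^3 + b^2*(2 - 100*c) + b*(-236*c^2 - 112*c + 61) + 144*c^3 - 30*c^2 - 51*c + 15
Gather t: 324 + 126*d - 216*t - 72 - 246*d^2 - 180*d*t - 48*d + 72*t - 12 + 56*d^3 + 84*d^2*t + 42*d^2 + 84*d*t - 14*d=56*d^3 - 204*d^2 + 64*d + t*(84*d^2 - 96*d - 144) + 240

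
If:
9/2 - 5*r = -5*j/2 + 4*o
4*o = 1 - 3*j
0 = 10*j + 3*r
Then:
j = -3/19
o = 7/19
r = 10/19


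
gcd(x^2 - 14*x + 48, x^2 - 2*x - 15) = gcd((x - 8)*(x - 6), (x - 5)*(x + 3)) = 1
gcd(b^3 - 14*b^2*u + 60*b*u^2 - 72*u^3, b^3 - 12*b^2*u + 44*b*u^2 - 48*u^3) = b^2 - 8*b*u + 12*u^2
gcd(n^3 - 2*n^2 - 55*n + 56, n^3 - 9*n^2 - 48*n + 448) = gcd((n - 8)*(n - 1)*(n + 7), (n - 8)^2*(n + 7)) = n^2 - n - 56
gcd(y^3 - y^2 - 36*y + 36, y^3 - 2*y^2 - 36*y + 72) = y^2 - 36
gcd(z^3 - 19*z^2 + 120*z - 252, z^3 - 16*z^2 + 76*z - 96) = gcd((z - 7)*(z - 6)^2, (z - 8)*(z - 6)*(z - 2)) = z - 6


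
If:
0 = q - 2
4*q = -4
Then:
No Solution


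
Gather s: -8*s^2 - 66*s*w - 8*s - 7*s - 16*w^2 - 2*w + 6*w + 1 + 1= -8*s^2 + s*(-66*w - 15) - 16*w^2 + 4*w + 2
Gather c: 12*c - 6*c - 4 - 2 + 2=6*c - 4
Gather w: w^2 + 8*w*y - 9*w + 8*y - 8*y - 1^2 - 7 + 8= w^2 + w*(8*y - 9)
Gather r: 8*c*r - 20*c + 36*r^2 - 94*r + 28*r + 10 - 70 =-20*c + 36*r^2 + r*(8*c - 66) - 60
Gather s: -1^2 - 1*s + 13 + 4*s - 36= 3*s - 24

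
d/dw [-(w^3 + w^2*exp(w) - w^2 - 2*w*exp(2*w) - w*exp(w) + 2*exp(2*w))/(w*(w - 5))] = (-w^4*exp(w) - w^4 + 4*w^3*exp(2*w) + 6*w^3*exp(w) + 10*w^3 - 26*w^2*exp(2*w) - w^2*exp(w) - 5*w^2 + 24*w*exp(2*w) - 10*exp(2*w))/(w^2*(w^2 - 10*w + 25))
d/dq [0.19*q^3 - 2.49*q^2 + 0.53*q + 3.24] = 0.57*q^2 - 4.98*q + 0.53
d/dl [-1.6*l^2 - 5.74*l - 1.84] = -3.2*l - 5.74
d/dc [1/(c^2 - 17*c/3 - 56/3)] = 3*(17 - 6*c)/(-3*c^2 + 17*c + 56)^2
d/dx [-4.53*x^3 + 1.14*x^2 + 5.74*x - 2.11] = -13.59*x^2 + 2.28*x + 5.74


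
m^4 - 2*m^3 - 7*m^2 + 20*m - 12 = (m - 2)^2*(m - 1)*(m + 3)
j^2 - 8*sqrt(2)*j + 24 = (j - 6*sqrt(2))*(j - 2*sqrt(2))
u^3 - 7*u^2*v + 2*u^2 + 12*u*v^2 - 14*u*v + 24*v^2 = (u + 2)*(u - 4*v)*(u - 3*v)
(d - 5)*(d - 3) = d^2 - 8*d + 15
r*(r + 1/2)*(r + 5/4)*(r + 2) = r^4 + 15*r^3/4 + 33*r^2/8 + 5*r/4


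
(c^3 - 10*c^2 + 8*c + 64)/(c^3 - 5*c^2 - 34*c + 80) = (c^2 - 2*c - 8)/(c^2 + 3*c - 10)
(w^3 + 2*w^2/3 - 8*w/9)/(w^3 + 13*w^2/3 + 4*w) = (w - 2/3)/(w + 3)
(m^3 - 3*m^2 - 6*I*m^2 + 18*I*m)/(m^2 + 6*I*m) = (m^2 - 3*m - 6*I*m + 18*I)/(m + 6*I)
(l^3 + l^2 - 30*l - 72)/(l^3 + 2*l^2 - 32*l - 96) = (l + 3)/(l + 4)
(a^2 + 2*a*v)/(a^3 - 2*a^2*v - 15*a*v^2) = (-a - 2*v)/(-a^2 + 2*a*v + 15*v^2)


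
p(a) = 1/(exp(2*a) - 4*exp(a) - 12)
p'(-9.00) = 0.00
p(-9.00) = -0.08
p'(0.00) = 0.01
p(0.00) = -0.07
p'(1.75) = -11.93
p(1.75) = -0.53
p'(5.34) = -0.00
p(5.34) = 0.00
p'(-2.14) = 0.00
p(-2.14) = -0.08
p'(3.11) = -0.01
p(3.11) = 0.00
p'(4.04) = -0.00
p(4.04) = 0.00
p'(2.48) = -0.03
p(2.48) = 0.01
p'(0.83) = -0.01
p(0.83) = -0.06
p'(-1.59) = 0.00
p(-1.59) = -0.08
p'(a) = (-2*exp(2*a) + 4*exp(a))/(exp(2*a) - 4*exp(a) - 12)^2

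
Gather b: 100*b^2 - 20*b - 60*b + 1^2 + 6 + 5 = 100*b^2 - 80*b + 12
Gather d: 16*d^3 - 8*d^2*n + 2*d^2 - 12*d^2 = 16*d^3 + d^2*(-8*n - 10)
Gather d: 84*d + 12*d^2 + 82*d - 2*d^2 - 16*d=10*d^2 + 150*d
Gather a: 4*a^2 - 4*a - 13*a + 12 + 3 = 4*a^2 - 17*a + 15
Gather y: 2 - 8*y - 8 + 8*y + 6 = 0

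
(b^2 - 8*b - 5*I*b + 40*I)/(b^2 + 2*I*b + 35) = (b - 8)/(b + 7*I)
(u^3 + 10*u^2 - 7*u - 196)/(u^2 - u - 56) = (u^2 + 3*u - 28)/(u - 8)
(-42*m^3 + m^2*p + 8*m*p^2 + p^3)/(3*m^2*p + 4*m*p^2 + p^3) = (-14*m^2 + 5*m*p + p^2)/(p*(m + p))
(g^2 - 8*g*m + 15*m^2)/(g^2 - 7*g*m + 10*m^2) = (g - 3*m)/(g - 2*m)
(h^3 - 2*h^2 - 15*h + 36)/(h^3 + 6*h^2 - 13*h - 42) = (h^2 + h - 12)/(h^2 + 9*h + 14)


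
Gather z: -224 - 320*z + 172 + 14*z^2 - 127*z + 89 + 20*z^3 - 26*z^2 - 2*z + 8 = 20*z^3 - 12*z^2 - 449*z + 45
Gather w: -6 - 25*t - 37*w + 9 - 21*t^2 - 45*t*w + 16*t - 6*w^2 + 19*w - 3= -21*t^2 - 9*t - 6*w^2 + w*(-45*t - 18)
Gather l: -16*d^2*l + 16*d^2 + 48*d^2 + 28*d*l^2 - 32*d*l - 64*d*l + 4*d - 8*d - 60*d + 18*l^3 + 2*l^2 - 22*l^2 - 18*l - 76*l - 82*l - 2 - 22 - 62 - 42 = 64*d^2 - 64*d + 18*l^3 + l^2*(28*d - 20) + l*(-16*d^2 - 96*d - 176) - 128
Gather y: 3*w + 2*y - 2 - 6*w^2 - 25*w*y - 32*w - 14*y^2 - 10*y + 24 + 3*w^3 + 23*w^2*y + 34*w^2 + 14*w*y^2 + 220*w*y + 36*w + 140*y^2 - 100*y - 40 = 3*w^3 + 28*w^2 + 7*w + y^2*(14*w + 126) + y*(23*w^2 + 195*w - 108) - 18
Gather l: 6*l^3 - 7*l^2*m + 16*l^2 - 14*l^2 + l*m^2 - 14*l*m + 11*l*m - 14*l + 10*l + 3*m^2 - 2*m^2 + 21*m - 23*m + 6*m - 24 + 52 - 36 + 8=6*l^3 + l^2*(2 - 7*m) + l*(m^2 - 3*m - 4) + m^2 + 4*m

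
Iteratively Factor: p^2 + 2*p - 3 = (p - 1)*(p + 3)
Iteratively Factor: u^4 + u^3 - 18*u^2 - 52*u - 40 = (u + 2)*(u^3 - u^2 - 16*u - 20) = (u + 2)^2*(u^2 - 3*u - 10) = (u - 5)*(u + 2)^2*(u + 2)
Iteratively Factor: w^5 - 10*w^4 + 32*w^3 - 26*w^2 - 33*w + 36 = (w - 1)*(w^4 - 9*w^3 + 23*w^2 - 3*w - 36) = (w - 4)*(w - 1)*(w^3 - 5*w^2 + 3*w + 9) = (w - 4)*(w - 3)*(w - 1)*(w^2 - 2*w - 3) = (w - 4)*(w - 3)^2*(w - 1)*(w + 1)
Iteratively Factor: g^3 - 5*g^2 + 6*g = (g - 2)*(g^2 - 3*g) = (g - 3)*(g - 2)*(g)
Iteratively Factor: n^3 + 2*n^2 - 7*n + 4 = (n + 4)*(n^2 - 2*n + 1) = (n - 1)*(n + 4)*(n - 1)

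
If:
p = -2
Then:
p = -2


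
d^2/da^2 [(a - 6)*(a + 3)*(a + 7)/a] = 2 - 252/a^3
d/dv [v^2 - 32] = 2*v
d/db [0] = 0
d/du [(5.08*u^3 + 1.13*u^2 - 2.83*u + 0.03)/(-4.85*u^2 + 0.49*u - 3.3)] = (-24.638*u^4 + 4.9784*u^3 - 63.4638*u^2 - 7.167*u + 9.3243)/(23.5225*u^4 - 4.753*u^3 + 32.2501*u^2 - 3.234*u + 10.89)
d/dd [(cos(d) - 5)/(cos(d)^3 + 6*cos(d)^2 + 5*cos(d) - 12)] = (-117*cos(d) - 9*cos(2*d) + cos(3*d) - 35)*sin(d)/(2*(cos(d)^3 + 6*cos(d)^2 + 5*cos(d) - 12)^2)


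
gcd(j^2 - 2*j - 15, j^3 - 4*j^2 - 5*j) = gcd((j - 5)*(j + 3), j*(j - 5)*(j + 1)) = j - 5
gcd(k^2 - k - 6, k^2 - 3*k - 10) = k + 2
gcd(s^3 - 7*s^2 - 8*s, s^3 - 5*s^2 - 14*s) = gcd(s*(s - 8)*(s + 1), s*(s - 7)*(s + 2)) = s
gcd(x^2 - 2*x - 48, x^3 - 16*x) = 1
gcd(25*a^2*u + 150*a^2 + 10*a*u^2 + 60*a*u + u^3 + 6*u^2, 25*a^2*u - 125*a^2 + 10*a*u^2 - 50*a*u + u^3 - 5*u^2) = 25*a^2 + 10*a*u + u^2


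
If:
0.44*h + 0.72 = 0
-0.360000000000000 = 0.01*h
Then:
No Solution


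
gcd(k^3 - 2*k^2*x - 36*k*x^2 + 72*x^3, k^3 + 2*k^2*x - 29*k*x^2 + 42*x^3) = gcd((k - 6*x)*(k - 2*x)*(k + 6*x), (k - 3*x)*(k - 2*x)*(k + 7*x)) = -k + 2*x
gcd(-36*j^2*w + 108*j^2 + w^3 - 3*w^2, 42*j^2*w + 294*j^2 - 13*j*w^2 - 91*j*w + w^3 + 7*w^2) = -6*j + w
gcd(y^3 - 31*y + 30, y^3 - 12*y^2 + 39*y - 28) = y - 1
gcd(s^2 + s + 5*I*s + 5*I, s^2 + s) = s + 1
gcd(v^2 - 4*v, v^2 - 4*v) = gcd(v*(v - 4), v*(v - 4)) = v^2 - 4*v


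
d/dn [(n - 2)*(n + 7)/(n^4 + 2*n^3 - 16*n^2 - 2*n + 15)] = (-2*n^5 - 17*n^4 + 36*n^3 + 162*n^2 - 418*n + 47)/(n^8 + 4*n^7 - 28*n^6 - 68*n^5 + 278*n^4 + 124*n^3 - 476*n^2 - 60*n + 225)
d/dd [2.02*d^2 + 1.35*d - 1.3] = 4.04*d + 1.35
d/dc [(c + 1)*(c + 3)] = 2*c + 4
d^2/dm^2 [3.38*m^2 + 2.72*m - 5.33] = 6.76000000000000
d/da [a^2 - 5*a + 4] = 2*a - 5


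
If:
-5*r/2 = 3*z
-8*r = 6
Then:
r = -3/4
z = 5/8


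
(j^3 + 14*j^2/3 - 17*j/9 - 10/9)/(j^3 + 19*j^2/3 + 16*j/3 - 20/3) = (j + 1/3)/(j + 2)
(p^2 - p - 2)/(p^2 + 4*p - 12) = (p + 1)/(p + 6)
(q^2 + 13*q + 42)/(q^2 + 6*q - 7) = (q + 6)/(q - 1)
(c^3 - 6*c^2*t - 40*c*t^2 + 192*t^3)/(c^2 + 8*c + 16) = (c^3 - 6*c^2*t - 40*c*t^2 + 192*t^3)/(c^2 + 8*c + 16)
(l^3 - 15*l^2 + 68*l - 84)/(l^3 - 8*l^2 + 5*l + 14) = (l - 6)/(l + 1)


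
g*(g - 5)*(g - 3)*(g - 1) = g^4 - 9*g^3 + 23*g^2 - 15*g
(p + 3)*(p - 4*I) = p^2 + 3*p - 4*I*p - 12*I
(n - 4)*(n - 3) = n^2 - 7*n + 12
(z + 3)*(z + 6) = z^2 + 9*z + 18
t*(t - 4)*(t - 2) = t^3 - 6*t^2 + 8*t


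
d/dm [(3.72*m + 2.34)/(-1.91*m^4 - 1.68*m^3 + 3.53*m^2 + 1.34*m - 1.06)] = (21.3156*m^4 + 30.3768*m^3 - 1.338*m^2 - 16.5204*m - 7.0788)/(3.6481*m^8 + 6.4176*m^7 - 10.6622*m^6 - 16.9796*m^5 + 12.0077*m^4 + 13.022*m^3 - 5.688*m^2 - 2.8408*m + 1.1236)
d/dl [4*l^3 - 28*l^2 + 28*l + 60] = 12*l^2 - 56*l + 28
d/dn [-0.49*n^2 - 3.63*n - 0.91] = -0.98*n - 3.63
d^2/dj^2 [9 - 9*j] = 0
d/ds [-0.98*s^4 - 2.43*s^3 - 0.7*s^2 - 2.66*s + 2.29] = -3.92*s^3 - 7.29*s^2 - 1.4*s - 2.66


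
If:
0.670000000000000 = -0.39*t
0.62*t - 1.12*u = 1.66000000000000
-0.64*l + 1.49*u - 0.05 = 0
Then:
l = -5.74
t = -1.72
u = -2.43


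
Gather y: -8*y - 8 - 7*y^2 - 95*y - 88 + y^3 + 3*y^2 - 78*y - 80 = y^3 - 4*y^2 - 181*y - 176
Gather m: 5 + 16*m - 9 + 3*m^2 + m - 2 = 3*m^2 + 17*m - 6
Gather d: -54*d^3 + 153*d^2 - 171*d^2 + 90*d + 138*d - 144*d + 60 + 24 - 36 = -54*d^3 - 18*d^2 + 84*d + 48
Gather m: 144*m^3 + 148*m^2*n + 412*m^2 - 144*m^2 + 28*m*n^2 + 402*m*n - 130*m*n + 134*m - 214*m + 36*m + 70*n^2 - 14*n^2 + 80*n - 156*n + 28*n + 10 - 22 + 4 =144*m^3 + m^2*(148*n + 268) + m*(28*n^2 + 272*n - 44) + 56*n^2 - 48*n - 8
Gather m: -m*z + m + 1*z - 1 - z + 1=m*(1 - z)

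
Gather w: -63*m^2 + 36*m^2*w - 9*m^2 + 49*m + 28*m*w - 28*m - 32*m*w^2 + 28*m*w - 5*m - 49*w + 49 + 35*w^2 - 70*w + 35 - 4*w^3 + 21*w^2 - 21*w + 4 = -72*m^2 + 16*m - 4*w^3 + w^2*(56 - 32*m) + w*(36*m^2 + 56*m - 140) + 88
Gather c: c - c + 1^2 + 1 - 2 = 0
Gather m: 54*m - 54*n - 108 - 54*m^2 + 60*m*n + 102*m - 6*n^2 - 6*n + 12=-54*m^2 + m*(60*n + 156) - 6*n^2 - 60*n - 96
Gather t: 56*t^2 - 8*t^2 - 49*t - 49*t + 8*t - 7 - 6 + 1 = 48*t^2 - 90*t - 12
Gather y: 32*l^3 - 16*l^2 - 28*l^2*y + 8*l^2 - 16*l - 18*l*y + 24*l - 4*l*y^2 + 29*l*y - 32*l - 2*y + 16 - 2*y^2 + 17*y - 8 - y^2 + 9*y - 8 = 32*l^3 - 8*l^2 - 24*l + y^2*(-4*l - 3) + y*(-28*l^2 + 11*l + 24)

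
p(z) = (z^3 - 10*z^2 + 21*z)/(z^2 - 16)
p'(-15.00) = 0.69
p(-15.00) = -28.42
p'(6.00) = 0.99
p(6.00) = -0.90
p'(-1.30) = -4.23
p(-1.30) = 3.24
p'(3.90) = 150.38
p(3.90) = 13.77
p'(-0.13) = -1.48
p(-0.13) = 0.18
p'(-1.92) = -7.86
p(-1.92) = 6.84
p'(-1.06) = -3.40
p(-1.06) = 2.33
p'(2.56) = 0.83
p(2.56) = -0.53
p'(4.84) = 2.63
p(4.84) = -2.59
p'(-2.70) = -21.75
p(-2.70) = 17.14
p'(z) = -2*z*(z^3 - 10*z^2 + 21*z)/(z^2 - 16)^2 + (3*z^2 - 20*z + 21)/(z^2 - 16)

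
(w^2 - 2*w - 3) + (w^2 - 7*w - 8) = 2*w^2 - 9*w - 11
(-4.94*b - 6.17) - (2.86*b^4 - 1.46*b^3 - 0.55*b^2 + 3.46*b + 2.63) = -2.86*b^4 + 1.46*b^3 + 0.55*b^2 - 8.4*b - 8.8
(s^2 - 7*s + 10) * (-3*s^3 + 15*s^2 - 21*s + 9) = -3*s^5 + 36*s^4 - 156*s^3 + 306*s^2 - 273*s + 90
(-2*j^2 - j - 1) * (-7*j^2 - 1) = 14*j^4 + 7*j^3 + 9*j^2 + j + 1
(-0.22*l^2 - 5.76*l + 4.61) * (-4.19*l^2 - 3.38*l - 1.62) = 0.9218*l^4 + 24.878*l^3 + 0.509299999999995*l^2 - 6.2506*l - 7.4682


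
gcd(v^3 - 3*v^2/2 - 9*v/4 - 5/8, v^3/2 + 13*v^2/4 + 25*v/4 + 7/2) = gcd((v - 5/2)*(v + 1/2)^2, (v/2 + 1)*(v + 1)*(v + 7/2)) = 1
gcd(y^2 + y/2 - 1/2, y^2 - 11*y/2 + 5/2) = y - 1/2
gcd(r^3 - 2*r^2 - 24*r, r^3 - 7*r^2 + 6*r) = r^2 - 6*r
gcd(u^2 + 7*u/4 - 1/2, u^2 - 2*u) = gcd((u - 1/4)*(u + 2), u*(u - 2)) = 1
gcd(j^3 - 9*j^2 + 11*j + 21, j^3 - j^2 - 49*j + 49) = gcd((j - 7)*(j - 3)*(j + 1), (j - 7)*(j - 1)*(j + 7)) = j - 7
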